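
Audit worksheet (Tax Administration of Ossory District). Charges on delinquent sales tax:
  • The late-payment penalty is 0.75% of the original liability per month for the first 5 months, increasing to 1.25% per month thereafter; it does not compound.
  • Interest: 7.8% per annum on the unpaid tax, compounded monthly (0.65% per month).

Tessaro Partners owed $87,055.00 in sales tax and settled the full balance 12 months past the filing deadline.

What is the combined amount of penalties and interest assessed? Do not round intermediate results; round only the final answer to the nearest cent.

$17,920.26

Penalty, months 1–5: 5 × 0.75% × $87,055.00 = $3,264.56…
Penalty, months 6–12: 7 × 1.25% × $87,055.00 = $7,617.31…
Interest: $87,055.00 × ((1 + 0.0065)^12 − 1) = $87,055.00 × 0.0808498… = $7,038.3802…
Penalties + interest = $10,881.8750 + $7,038.3802… = $17,920.26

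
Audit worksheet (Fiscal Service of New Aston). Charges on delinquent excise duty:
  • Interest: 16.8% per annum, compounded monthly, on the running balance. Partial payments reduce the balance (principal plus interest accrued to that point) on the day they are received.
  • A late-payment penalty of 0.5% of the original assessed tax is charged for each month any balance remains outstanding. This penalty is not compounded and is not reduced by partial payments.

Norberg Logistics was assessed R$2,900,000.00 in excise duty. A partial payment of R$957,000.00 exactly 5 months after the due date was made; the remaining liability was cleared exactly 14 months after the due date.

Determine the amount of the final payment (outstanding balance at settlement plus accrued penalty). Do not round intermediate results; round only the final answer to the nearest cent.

Monthly rate = 16.8% ÷ 12 = 1.4%
Balance at month 5: R$2,900,000.0000 × (1 + 0.014)^5 = R$3,108,764.1346…
After R$957,000.00 payment: R$3,108,764.1346… − R$957,000.00 = R$2,151,764.1346…
Balance at month 14: R$2,151,764.1346… × (1 + 0.014)^9 = R$2,438,575.7989…
Penalty: 14 × 0.5% × R$2,900,000.00 = R$203,000.00
Final settlement = outstanding balance + penalty = R$2,438,575.7989… + R$203,000.00 = R$2,641,575.80

R$2,641,575.80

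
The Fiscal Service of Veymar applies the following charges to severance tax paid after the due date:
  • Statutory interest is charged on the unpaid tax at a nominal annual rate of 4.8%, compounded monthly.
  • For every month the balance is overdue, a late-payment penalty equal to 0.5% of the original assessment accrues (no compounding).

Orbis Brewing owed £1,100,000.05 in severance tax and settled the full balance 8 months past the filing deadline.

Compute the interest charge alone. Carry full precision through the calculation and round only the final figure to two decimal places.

Interest (4.8%/yr ÷ 12 = 0.4%/month): £1,100,000.05 × ((1 + 0.004)^8 − 1) = £35,696.7638…

£35,696.76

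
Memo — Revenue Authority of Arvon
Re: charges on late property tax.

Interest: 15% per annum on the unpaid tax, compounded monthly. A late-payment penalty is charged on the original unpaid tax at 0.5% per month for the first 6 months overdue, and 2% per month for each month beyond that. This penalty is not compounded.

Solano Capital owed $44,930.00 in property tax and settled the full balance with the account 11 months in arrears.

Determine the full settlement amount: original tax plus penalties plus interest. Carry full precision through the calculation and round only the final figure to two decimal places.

Penalty, months 1–6: 6 × 0.5% × $44,930.00 = $1,347.90
Penalty, months 7–11: 5 × 2% × $44,930.00 = $4,493.00
Interest (15%/yr ÷ 12 = 1.25%/month): $44,930.00 × ((1 + 0.0125)^11 − 1) = $6,578.8400…
Total = $44,930.00 + $5,840.9000 + $6,578.8400… = $57,349.74

$57,349.74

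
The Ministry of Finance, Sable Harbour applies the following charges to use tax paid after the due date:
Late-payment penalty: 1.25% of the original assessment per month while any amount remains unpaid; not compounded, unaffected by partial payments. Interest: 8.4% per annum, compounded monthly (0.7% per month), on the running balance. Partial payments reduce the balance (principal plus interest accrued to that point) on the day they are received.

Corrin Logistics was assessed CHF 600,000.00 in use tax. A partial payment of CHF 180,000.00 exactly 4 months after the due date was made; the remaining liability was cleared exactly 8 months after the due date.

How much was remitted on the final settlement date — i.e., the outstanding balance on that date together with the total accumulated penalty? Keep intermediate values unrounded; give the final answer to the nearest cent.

Balance at month 4: CHF 600,000.0000 × (1 + 0.007)^4 = CHF 616,977.2246…
After CHF 180,000.00 payment: CHF 616,977.2246… − CHF 180,000.00 = CHF 436,977.2246…
Balance at month 8: CHF 436,977.2246… × (1 + 0.007)^4 = CHF 449,341.6588…
Penalty: 8 × 1.25% × CHF 600,000.00 = CHF 60,000.00
Final settlement = outstanding balance + penalty = CHF 449,341.6588… + CHF 60,000.00 = CHF 509,341.66

CHF 509,341.66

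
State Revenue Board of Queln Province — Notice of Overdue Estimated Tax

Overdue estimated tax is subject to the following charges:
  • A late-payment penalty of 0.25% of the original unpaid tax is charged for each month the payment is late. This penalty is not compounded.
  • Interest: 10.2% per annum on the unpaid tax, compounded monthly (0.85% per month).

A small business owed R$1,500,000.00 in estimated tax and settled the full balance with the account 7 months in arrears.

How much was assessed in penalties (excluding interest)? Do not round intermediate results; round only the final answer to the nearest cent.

R$26,250.00

Late-payment penalty: 7 × 0.25% × R$1,500,000.00 = R$26,250.00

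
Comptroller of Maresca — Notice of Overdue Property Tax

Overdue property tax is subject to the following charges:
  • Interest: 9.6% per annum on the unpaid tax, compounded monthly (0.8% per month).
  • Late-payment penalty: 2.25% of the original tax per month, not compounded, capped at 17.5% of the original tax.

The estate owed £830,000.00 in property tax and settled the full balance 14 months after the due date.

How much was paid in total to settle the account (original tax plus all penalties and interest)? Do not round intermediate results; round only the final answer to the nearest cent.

Penalty (uncapped): 14 × 2.25% × £830,000.00 = £261,450.00; cap = 17.5% × £830,000.00 = £145,250.00 → penalty = £145,250.00
Interest: £830,000.00 × ((1 + 0.008)^14 − 1) = £830,000.00 × 0.1180145… = £97,952.0636…
Total = £830,000.00 + £145,250.0000 + £97,952.0636… = £1,073,202.06

£1,073,202.06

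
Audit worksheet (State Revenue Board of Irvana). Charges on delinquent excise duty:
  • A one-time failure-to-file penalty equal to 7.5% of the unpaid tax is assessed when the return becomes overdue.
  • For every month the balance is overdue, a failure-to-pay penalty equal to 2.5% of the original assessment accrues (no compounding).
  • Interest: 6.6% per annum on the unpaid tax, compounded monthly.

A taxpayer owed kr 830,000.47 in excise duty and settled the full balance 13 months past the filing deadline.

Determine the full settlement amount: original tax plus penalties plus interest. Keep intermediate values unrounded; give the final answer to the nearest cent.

Failure-to-file penalty: 7.5% × kr 830,000.47 = kr 62,250.04…
Failure-to-pay penalty = 2.5% × kr 830,000.47 × 13 mo = kr 269,750.15…
Interest (6.6%/yr ÷ 12 = 0.55%/month): kr 830,000.47 × ((1 + 0.0055)^13 − 1) = kr 61,343.4623…
Total = kr 830,000.47 + kr 332,000.1880 + kr 61,343.4623… = kr 1,223,344.12

kr 1,223,344.12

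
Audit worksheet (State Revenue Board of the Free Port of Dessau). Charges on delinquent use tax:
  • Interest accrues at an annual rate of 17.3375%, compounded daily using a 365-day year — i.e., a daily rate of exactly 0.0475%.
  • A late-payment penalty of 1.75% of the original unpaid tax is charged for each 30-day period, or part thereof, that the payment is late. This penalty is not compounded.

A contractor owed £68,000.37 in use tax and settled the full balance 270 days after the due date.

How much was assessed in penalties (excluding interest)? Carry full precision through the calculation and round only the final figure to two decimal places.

Penalty periods: ⌈270/30⌉ = 9; penalty = 9 × 1.75% × £68,000.37 = £10,710.06…

£10,710.06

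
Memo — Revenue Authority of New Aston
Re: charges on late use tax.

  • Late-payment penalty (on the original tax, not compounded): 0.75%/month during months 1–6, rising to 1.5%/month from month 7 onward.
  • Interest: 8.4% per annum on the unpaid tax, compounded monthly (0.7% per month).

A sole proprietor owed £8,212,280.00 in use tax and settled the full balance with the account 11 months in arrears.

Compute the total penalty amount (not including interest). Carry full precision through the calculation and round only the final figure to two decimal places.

£985,473.60

Penalty, months 1–6: 6 × 0.75% × £8,212,280.00 = £369,552.60
Penalty, months 7–11: 5 × 1.5% × £8,212,280.00 = £615,921.00
Total penalty = £369,552.60 + £615,921.00 = £985,473.60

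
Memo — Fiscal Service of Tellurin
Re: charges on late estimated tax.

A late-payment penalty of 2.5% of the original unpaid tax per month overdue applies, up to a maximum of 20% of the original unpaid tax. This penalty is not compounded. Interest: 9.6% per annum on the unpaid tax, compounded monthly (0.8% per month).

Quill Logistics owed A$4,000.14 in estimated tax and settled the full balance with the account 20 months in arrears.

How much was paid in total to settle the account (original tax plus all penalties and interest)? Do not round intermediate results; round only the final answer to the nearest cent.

A$5,491.25

Penalty (uncapped): 20 × 2.5% × A$4,000.14 = A$2,000.07; cap = 20% × A$4,000.14 = A$800.03… → penalty = A$800.03…
Interest: A$4,000.14 × ((1 + 0.008)^20 − 1) = A$4,000.14 × 0.1727640… = A$691.0804…
Total = A$4,000.14 + A$800.0280 + A$691.0804… = A$5,491.25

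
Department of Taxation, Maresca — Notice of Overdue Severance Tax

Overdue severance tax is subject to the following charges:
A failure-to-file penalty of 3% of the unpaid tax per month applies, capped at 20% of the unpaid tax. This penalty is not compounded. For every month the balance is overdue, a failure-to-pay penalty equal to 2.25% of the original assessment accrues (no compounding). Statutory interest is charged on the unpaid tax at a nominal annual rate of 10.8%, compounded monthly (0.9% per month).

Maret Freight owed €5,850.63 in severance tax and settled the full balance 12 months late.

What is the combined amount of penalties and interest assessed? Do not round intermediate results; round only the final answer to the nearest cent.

€3,413.90

Failure-to-file: 12 × 3% × €5,850.63 = €2,106.23…, capped at 20% × €5,850.63 = €1,170.13…
Failure-to-pay penalty = 2.25% × €5,850.63 × 12 mo = €1,579.67…
Interest: €5,850.63 × ((1 + 0.009)^12 − 1) = €5,850.63 × 0.1135097… = €664.1031…
Penalties + interest = €2,749.7961 + €664.1031… = €3,413.90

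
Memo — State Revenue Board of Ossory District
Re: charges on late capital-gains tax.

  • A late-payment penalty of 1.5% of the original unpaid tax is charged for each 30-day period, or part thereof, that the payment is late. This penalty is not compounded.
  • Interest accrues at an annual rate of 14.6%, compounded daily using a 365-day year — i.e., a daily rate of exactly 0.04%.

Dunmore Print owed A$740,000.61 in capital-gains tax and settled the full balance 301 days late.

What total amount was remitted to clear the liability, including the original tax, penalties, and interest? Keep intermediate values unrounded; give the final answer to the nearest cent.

Penalty periods: ⌈301/30⌉ = 11; penalty = 11 × 1.5% × A$740,000.61 = A$122,100.10…
Interest: A$740,000.61 × ((1 + 0.0004)^301 − 1) = A$740,000.61 × 0.12792079… = A$94,661.4605…
Total = A$740,000.61 + A$122,100.1007… + A$94,661.4605… = A$956,762.17

A$956,762.17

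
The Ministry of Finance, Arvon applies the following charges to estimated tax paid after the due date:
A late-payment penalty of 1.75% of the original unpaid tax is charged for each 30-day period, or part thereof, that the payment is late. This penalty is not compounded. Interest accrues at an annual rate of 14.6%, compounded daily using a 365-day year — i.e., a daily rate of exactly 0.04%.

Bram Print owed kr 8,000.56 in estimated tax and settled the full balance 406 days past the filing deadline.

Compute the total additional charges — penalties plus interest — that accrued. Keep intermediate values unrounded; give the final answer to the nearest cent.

Penalty periods: ⌈406/30⌉ = 14; penalty = 14 × 1.75% × kr 8,000.56 = kr 1,960.14…
Interest: kr 8,000.56 × ((1 + 0.0004)^406 − 1) = kr 8,000.56 × 0.17629248… = kr 1,410.4386…
Penalties + interest = kr 1,960.1372 + kr 1,410.4386… = kr 3,370.58

kr 3,370.58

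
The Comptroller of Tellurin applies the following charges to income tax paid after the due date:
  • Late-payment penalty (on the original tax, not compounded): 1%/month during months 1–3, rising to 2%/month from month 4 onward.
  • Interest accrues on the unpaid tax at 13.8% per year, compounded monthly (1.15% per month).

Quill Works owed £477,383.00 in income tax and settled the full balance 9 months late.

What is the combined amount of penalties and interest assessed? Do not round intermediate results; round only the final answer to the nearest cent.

Penalty, months 1–3: 3 × 1% × £477,383.00 = £14,321.49
Penalty, months 4–9: 6 × 2% × £477,383.00 = £57,285.96
Interest: £477,383.00 × ((1 + 0.0115)^9 − 1) = £477,383.00 × 0.1083910… = £51,744.0125…
Penalties + interest = £71,607.4500 + £51,744.0125… = £123,351.46

£123,351.46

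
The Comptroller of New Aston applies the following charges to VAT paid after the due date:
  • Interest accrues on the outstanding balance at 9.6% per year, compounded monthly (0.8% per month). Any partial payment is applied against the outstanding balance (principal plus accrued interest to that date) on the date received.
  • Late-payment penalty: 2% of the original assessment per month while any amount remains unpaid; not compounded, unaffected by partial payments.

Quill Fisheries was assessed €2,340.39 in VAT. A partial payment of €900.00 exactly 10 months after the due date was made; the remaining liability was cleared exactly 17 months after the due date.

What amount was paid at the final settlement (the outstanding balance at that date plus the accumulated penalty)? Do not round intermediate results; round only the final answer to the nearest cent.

€2,524.00

Balance at month 10: €2,340.3900 × (1 + 0.008)^10 = €2,534.5073…
After €900.00 payment: €2,534.5073… − €900.00 = €1,634.5073…
Balance at month 17: €1,634.5073… × (1 + 0.008)^7 = €1,728.2661…
Penalty: 17 × 2% × €2,340.39 = €795.73…
Final settlement = outstanding balance + penalty = €1,728.2661… + €795.73… = €2,524.00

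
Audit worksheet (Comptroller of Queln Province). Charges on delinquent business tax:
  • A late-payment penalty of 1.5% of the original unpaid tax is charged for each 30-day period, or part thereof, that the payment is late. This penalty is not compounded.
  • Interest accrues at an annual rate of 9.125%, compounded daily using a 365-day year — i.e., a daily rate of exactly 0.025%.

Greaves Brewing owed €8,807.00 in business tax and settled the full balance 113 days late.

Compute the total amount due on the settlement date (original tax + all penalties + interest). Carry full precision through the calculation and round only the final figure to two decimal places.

€9,587.73

Penalty periods: ⌈113/30⌉ = 4; penalty = 4 × 1.5% × €8,807.00 = €528.42
Interest: €8,807.00 × ((1 + 0.00025)^113 − 1) = €8,807.00 × 0.02864918… = €252.3134…
Total = €8,807.00 + €528.4200 + €252.3134… = €9,587.73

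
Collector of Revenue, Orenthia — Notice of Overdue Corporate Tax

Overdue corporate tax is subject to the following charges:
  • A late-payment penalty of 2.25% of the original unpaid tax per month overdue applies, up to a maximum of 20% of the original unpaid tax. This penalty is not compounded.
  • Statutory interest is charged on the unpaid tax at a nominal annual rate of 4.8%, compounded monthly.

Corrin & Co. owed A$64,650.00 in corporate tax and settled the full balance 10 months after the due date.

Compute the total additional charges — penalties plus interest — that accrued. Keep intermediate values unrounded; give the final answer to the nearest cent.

Penalty (uncapped): 10 × 2.25% × A$64,650.00 = A$14,546.25; cap = 20% × A$64,650.00 = A$12,930.00 → penalty = A$12,930.00
Interest (4.8%/yr ÷ 12 = 0.4%/month): A$64,650.00 × ((1 + 0.004)^10 − 1) = A$2,633.0480…
Penalties + interest = A$12,930.0000 + A$2,633.0480… = A$15,563.05

A$15,563.05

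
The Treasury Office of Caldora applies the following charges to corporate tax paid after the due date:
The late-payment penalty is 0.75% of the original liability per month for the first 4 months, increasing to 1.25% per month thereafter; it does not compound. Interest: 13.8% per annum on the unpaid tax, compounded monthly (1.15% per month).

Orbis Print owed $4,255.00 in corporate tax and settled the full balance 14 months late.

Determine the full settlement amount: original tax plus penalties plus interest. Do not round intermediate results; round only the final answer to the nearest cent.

$5,653.22

Penalty, months 1–4: 4 × 0.75% × $4,255.00 = $127.65
Penalty, months 5–14: 10 × 1.25% × $4,255.00 = $531.88…
Interest: $4,255.00 × ((1 + 0.0115)^14 − 1) = $4,255.00 × 0.1736063… = $738.6947…
Total = $4,255.00 + $659.5250 + $738.6947… = $5,653.22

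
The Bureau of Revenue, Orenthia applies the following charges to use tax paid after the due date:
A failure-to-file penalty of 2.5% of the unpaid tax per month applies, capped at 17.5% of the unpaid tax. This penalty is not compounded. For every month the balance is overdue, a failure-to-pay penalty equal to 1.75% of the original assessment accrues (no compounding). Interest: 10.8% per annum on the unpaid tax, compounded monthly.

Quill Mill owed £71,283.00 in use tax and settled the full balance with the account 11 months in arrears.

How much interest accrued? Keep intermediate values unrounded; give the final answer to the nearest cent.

£7,383.31

Interest (10.8%/yr ÷ 12 = 0.9%/month): £71,283.00 × ((1 + 0.009)^11 − 1) = £7,383.3133…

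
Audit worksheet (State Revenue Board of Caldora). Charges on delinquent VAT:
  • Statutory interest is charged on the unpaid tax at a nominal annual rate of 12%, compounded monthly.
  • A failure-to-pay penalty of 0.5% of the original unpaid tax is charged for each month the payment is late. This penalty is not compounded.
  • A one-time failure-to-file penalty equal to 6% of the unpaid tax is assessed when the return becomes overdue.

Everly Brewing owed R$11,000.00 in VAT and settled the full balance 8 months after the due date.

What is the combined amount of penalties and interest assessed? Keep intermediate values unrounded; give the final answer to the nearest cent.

R$2,011.42

Failure-to-file penalty: 6% × R$11,000.00 = R$660.00
Failure-to-pay penalty = 0.5% × R$11,000.00 × 8 mo = R$440.00
Interest (12%/yr ÷ 12 = 1%/month): R$11,000.00 × ((1 + 0.01)^8 − 1) = R$911.4238…
Penalties + interest = R$1,100.0000 + R$911.4238… = R$2,011.42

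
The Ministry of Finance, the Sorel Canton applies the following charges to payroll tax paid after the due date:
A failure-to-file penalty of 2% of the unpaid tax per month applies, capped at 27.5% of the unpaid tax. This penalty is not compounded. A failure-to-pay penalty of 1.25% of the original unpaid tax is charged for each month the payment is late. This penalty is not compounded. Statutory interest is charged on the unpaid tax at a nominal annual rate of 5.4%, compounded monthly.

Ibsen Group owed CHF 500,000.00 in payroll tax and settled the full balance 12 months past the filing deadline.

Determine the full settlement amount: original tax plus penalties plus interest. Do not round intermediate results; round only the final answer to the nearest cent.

Failure-to-file: 12 × 2% × CHF 500,000.00 = CHF 120,000.00 (under the 27.5% cap)
Failure-to-pay penalty: 12 × 1.25% × CHF 500,000.00 = CHF 75,000.00
Interest (5.4%/yr ÷ 12 = 0.45%/month): CHF 500,000.00 × ((1 + 0.0045)^12 − 1) = CHF 27,678.3760…
Total = CHF 500,000.00 + CHF 195,000.0000 + CHF 27,678.3760… = CHF 722,678.38

CHF 722,678.38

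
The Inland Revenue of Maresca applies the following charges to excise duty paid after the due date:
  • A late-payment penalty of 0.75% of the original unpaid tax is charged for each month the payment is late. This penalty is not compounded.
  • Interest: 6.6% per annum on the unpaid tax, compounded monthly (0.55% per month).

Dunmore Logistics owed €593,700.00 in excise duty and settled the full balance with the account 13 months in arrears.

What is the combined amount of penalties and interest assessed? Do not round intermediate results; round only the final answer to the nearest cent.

Late-payment penalty = 0.75% × €593,700.00 × 13 mo = €57,885.75
Interest: €593,700.00 × ((1 + 0.0055)^13 − 1) = €593,700.00 × 0.0739077… = €43,879.0276…
Penalties + interest = €57,885.7500 + €43,879.0276… = €101,764.78

€101,764.78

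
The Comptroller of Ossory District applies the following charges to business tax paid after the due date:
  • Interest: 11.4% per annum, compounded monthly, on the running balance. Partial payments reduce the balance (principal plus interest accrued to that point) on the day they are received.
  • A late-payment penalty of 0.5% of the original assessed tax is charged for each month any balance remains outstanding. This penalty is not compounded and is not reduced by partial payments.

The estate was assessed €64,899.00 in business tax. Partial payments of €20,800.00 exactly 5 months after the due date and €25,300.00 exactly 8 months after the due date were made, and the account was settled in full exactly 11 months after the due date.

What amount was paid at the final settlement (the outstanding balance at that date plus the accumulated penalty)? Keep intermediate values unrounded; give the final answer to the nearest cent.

Monthly rate = 11.4% ÷ 12 = 0.95%
Balance at month 5: €64,899.0000 × (1 + 0.0095)^5 = €68,040.8329…
After €20,800.00 payment: €68,040.8329… − €20,800.00 = €47,240.8329…
Balance at month 8: €47,240.8329… × (1 + 0.0095)^3 = €48,600.0276…
After €25,300.00 payment: €48,600.0276… − €25,300.00 = €23,300.0276…
Balance at month 11: €23,300.0276… × (1 + 0.0095)^3 = €23,970.4069…
Penalty: 11 × 0.5% × €64,899.00 = €3,569.45…
Final settlement = outstanding balance + penalty = €23,970.4069… + €3,569.45… = €27,539.85

€27,539.85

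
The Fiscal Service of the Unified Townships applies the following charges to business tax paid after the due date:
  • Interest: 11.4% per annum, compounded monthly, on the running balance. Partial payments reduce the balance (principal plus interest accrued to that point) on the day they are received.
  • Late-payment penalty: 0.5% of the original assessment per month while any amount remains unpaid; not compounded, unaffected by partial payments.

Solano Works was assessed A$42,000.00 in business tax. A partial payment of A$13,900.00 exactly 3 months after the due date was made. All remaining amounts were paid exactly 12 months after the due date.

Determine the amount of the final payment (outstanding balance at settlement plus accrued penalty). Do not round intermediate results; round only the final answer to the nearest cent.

A$34,431.64

Monthly rate = 11.4% ÷ 12 = 0.95%
Balance at month 3: A$42,000.0000 × (1 + 0.0095)^3 = A$43,208.4075…
After A$13,900.00 payment: A$43,208.4075… − A$13,900.00 = A$29,308.4075…
Balance at month 12: A$29,308.4075… × (1 + 0.0095)^9 = A$31,911.6405…
Penalty: 12 × 0.5% × A$42,000.00 = A$2,520.00
Final settlement = outstanding balance + penalty = A$31,911.6405… + A$2,520.00 = A$34,431.64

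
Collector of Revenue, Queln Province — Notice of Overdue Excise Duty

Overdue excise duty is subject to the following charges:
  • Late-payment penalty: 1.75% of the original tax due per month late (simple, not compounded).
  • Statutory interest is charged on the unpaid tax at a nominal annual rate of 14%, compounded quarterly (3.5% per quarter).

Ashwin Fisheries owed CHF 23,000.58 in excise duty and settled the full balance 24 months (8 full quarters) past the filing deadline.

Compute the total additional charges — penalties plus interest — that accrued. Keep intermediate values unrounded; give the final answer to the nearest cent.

CHF 16,947.04

Late-payment penalty: 24 × 1.75% × CHF 23,000.58 = CHF 9,660.24…
Interest: CHF 23,000.58 × ((1 + 0.035)^8 − 1) = CHF 23,000.58 × 0.3168090… = CHF 7,286.7916…
Penalties + interest = CHF 9,660.2436 + CHF 7,286.7916… = CHF 16,947.04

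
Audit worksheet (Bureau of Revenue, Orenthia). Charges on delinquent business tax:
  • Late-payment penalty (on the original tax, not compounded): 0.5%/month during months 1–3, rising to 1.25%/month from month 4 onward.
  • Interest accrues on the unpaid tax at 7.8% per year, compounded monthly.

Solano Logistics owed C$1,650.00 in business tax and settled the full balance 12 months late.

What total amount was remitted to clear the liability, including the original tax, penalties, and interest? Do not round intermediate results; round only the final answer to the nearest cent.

C$1,993.78

Penalty, months 1–3: 3 × 0.5% × C$1,650.00 = C$24.75
Penalty, months 4–12: 9 × 1.25% × C$1,650.00 = C$185.63…
Interest (7.8%/yr ÷ 12 = 0.65%/month): C$1,650.00 × ((1 + 0.0065)^12 − 1) = C$133.4022…
Total = C$1,650.00 + C$210.3750 + C$133.4022… = C$1,993.78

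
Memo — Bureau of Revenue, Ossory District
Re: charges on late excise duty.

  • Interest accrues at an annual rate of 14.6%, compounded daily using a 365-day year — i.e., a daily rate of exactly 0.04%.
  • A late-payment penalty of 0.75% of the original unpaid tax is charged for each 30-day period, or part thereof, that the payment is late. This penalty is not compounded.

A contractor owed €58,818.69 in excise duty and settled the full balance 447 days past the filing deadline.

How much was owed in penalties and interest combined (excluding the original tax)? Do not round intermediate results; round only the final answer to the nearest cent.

€18,130.20

Penalty periods: ⌈447/30⌉ = 15; penalty = 15 × 0.75% × €58,818.69 = €6,617.10…
Interest: €58,818.69 × ((1 + 0.0004)^447 − 1) = €58,818.69 × 0.19573881… = €11,513.1007…
Penalties + interest = €6,617.1026… + €11,513.1007… = €18,130.20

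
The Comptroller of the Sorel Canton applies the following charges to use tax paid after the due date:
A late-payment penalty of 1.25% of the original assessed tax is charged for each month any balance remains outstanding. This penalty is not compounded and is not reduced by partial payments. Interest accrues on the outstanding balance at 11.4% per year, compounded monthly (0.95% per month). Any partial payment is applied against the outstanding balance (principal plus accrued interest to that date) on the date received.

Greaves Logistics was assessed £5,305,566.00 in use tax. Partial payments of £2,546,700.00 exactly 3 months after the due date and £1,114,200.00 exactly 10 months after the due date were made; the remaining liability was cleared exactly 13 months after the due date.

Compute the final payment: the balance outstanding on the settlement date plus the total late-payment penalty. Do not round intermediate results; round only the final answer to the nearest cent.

Balance at month 3: £5,305,566.0000 × (1 + 0.0095)^3 = £5,458,215.6619…
After £2,546,700.00 payment: £5,458,215.6619… − £2,546,700.00 = £2,911,515.6619…
Balance at month 10: £2,911,515.6619… × (1 + 0.0095)^7 = £3,110,737.7073…
After £1,114,200.00 payment: £3,110,737.7073… − £1,114,200.00 = £1,996,537.7073…
Balance at month 13: £1,996,537.7073… × (1 + 0.0095)^3 = £2,053,981.3063…
Penalty: 13 × 1.25% × £5,305,566.00 = £862,154.48…
Final settlement = outstanding balance + penalty = £2,053,981.3063… + £862,154.48… = £2,916,135.78

£2,916,135.78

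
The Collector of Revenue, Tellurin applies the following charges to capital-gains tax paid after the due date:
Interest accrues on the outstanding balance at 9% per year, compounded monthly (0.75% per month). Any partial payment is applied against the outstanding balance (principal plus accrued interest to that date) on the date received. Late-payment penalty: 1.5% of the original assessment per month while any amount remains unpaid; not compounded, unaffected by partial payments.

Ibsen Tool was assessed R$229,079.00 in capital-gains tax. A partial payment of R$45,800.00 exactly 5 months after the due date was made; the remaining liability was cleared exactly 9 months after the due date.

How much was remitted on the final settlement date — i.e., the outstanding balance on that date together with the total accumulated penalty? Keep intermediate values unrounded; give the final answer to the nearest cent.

Balance at month 5: R$229,079.0000 × (1 + 0.0075)^5 = R$237,799.2895…
After R$45,800.00 payment: R$237,799.2895… − R$45,800.00 = R$191,999.2895…
Balance at month 9: R$191,999.2895… × (1 + 0.0075)^4 = R$197,824.3925…
Penalty: 9 × 1.5% × R$229,079.00 = R$30,925.67…
Final settlement = outstanding balance + penalty = R$197,824.3925… + R$30,925.67… = R$228,750.06

R$228,750.06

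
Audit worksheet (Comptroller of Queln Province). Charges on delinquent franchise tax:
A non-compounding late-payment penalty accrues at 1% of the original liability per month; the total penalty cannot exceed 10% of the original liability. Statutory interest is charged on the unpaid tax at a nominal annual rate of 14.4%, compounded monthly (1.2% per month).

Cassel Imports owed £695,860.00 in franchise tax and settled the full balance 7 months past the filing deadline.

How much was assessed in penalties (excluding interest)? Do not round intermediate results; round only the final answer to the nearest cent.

£48,710.20

Penalty: 7 × 1% × £695,860.00 = £48,710.20 (below the 10% cap of £69,586.00)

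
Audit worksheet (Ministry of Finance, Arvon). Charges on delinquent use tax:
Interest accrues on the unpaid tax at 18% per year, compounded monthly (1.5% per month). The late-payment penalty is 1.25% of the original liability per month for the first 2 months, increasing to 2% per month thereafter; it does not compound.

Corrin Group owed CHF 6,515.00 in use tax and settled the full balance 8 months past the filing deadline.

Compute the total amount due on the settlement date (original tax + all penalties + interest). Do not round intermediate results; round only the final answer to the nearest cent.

CHF 8,283.77

Penalty, months 1–2: 2 × 1.25% × CHF 6,515.00 = CHF 162.88…
Penalty, months 3–8: 6 × 2% × CHF 6,515.00 = CHF 781.80
Interest: CHF 6,515.00 × ((1 + 0.015)^8 − 1) = CHF 6,515.00 × 0.1264926… = CHF 824.0992…
Total = CHF 6,515.00 + CHF 944.6750 + CHF 824.0992… = CHF 8,283.77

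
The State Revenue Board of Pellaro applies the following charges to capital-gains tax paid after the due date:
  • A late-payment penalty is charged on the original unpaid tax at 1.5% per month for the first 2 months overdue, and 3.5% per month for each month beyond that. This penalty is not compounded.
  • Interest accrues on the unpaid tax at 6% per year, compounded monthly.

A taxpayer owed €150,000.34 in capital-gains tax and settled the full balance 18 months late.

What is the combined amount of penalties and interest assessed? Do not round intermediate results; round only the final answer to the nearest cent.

€102,589.57

Penalty, months 1–2: 2 × 1.5% × €150,000.34 = €4,500.01…
Penalty, months 3–18: 16 × 3.5% × €150,000.34 = €84,000.19…
Interest (6%/yr ÷ 12 = 0.5%/month): €150,000.34 × ((1 + 0.005)^18 − 1) = €14,089.3729…
Penalties + interest = €88,500.2006 + €14,089.3729… = €102,589.57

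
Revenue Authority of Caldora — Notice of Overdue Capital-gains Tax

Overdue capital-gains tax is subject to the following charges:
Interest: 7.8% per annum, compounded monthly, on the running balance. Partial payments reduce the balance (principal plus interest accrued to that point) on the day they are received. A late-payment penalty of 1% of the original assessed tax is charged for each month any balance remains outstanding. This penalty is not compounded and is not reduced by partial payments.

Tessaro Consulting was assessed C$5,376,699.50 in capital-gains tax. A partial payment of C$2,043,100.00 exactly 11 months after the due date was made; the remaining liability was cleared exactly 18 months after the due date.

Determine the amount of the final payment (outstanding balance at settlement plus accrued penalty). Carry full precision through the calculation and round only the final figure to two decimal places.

Monthly rate = 7.8% ÷ 12 = 0.65%
Balance at month 11: C$5,376,699.5000 × (1 + 0.0065)^11 = C$5,773,874.4510…
After C$2,043,100.00 payment: C$5,773,874.4510… − C$2,043,100.00 = C$3,730,774.4510…
Balance at month 18: C$3,730,774.4510… × (1 + 0.0065)^7 = C$3,903,870.9119…
Penalty: 18 × 1% × C$5,376,699.50 = C$967,805.91
Final settlement = outstanding balance + penalty = C$3,903,870.9119… + C$967,805.91 = C$4,871,676.82

C$4,871,676.82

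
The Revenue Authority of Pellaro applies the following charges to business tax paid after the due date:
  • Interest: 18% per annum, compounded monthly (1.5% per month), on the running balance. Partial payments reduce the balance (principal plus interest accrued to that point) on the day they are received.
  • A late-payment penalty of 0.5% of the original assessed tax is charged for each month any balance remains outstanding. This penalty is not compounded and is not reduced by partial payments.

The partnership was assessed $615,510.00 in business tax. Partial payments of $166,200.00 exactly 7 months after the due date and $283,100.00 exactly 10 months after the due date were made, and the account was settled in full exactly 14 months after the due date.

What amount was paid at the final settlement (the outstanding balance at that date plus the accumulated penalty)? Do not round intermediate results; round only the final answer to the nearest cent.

Balance at month 7: $615,510.0000 × (1 + 0.015)^7 = $683,120.6423…
After $166,200.00 payment: $683,120.6423… − $166,200.00 = $516,920.6423…
Balance at month 10: $516,920.6423… × (1 + 0.015)^3 = $540,532.7373…
After $283,100.00 payment: $540,532.7373… − $283,100.00 = $257,432.7373…
Balance at month 14: $257,432.7373… × (1 + 0.015)^4 = $273,229.7241…
Penalty: 14 × 0.5% × $615,510.00 = $43,085.70
Final settlement = outstanding balance + penalty = $273,229.7241… + $43,085.70 = $316,315.42

$316,315.42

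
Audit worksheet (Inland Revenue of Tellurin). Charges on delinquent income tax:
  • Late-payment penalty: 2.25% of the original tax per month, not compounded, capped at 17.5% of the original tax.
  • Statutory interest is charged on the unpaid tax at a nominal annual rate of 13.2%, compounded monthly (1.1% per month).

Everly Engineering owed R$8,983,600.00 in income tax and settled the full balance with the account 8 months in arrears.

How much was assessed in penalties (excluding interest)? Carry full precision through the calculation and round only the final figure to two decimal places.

Penalty (uncapped): 8 × 2.25% × R$8,983,600.00 = R$1,617,048.00; cap = 17.5% × R$8,983,600.00 = R$1,572,130.00 → penalty = R$1,572,130.00

R$1,572,130.00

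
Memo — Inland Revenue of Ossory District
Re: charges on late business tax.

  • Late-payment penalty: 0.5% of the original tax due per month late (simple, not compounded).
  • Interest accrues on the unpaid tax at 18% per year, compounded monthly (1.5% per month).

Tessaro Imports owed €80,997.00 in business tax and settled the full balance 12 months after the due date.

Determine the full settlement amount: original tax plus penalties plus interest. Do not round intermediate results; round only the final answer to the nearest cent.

Late-payment penalty = 0.5% × €80,997.00 × 12 mo = €4,859.82
Interest: €80,997.00 × ((1 + 0.015)^12 − 1) = €80,997.00 × 0.1956182… = €15,844.4850…
Total = €80,997.00 + €4,859.8200 + €15,844.4850… = €101,701.31

€101,701.31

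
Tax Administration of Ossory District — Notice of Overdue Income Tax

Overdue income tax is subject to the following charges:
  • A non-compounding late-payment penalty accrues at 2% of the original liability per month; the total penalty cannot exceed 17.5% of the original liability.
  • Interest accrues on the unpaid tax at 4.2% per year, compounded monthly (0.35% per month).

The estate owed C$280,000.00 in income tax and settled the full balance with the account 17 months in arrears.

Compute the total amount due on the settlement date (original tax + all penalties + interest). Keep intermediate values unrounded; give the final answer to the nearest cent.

Penalty (uncapped): 17 × 2% × C$280,000.00 = C$95,200.00; cap = 17.5% × C$280,000.00 = C$49,000.00 → penalty = C$49,000.00
Interest: C$280,000.00 × ((1 + 0.0035)^17 − 1) = C$280,000.00 × 0.0611955… = C$17,134.7443…
Total = C$280,000.00 + C$49,000.0000 + C$17,134.7443… = C$346,134.74

C$346,134.74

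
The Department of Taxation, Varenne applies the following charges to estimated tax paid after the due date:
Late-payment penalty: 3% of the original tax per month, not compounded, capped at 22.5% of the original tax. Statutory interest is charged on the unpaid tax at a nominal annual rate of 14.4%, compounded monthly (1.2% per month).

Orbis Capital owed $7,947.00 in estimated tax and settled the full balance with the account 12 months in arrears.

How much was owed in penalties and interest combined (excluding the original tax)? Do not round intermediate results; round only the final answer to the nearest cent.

Penalty (uncapped): 12 × 3% × $7,947.00 = $2,860.92; cap = 22.5% × $7,947.00 = $1,788.08… → penalty = $1,788.08…
Interest: $7,947.00 × ((1 + 0.012)^12 − 1) = $7,947.00 × 0.1538946… = $1,223.0006…
Penalties + interest = $1,788.0750 + $1,223.0006… = $3,011.08

$3,011.08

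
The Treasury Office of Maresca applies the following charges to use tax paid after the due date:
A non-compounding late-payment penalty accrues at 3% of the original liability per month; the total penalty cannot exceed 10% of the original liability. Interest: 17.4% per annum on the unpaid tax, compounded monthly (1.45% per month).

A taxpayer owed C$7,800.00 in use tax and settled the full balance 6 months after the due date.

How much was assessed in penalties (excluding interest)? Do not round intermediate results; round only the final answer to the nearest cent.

C$780.00

Penalty (uncapped): 6 × 3% × C$7,800.00 = C$1,404.00; cap = 10% × C$7,800.00 = C$780.00 → penalty = C$780.00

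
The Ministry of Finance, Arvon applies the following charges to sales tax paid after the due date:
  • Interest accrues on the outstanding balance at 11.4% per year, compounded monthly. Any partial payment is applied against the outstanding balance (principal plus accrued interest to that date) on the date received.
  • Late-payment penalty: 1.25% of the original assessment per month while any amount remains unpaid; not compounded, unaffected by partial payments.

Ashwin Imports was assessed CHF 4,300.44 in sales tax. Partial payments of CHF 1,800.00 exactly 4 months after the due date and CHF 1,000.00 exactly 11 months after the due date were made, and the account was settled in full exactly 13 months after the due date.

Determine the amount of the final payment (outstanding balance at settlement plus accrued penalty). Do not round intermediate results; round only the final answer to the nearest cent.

Monthly rate = 11.4% ÷ 12 = 0.95%
Balance at month 4: CHF 4,300.4400 × (1 + 0.0095)^4 = CHF 4,466.2002…
After CHF 1,800.00 payment: CHF 4,466.2002… − CHF 1,800.00 = CHF 2,666.2002…
Balance at month 11: CHF 2,666.2002… × (1 + 0.0095)^7 = CHF 2,848.6364…
After CHF 1,000.00 payment: CHF 2,848.6364… − CHF 1,000.00 = CHF 1,848.6364…
Balance at month 13: CHF 1,848.6364… × (1 + 0.0095)^2 = CHF 1,883.9273…
Penalty: 13 × 1.25% × CHF 4,300.44 = CHF 698.82…
Final settlement = outstanding balance + penalty = CHF 1,883.9273… + CHF 698.82… = CHF 2,582.75

CHF 2,582.75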